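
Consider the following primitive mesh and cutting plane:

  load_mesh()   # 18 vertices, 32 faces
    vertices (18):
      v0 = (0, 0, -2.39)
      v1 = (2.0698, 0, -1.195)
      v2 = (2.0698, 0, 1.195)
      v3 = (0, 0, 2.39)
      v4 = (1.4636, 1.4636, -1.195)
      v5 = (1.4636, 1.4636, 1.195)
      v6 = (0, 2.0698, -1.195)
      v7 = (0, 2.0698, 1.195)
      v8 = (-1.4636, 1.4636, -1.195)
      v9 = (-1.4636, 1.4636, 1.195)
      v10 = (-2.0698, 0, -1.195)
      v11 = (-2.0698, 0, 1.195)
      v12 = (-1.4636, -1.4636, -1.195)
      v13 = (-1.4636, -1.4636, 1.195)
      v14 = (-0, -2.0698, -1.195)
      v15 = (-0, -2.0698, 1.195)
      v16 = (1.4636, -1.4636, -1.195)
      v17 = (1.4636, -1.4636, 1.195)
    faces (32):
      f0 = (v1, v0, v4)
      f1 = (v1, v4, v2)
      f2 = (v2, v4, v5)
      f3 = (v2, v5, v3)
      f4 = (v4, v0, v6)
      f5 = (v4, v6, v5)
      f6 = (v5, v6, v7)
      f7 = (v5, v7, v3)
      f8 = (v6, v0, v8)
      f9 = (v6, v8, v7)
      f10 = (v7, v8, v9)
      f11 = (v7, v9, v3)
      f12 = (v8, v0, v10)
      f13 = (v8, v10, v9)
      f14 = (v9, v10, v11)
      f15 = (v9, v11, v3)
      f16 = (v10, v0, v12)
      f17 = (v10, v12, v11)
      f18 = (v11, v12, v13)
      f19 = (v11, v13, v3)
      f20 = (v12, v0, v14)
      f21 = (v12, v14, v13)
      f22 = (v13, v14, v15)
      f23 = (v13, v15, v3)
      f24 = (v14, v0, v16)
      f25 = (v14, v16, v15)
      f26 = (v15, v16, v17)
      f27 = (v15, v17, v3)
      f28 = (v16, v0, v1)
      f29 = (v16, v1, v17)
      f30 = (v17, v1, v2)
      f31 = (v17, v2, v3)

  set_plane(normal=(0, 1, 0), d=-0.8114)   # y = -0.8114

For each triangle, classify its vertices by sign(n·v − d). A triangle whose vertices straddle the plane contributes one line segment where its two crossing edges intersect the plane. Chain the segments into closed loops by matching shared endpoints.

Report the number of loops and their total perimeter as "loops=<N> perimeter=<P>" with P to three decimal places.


loops=1 perimeter=12.377

Straddling triangles (12 of 32):
  (v10,v0,v12) [++-] → (-0.8114, -0.8114, -1.72751)–(-1.73373, -0.8114, -1.195)  len=1.0650
  (v10,v12,v11) [+-+] → (-1.73373, -0.8114, -1.195)–(-1.73373, -0.8114, -0.129984)  len=1.0650
  (v11,v12,v13) [+--] → (-1.73373, -0.8114, -0.129984)–(-1.73373, -0.8114, 1.195)  len=1.3250
  (v11,v13,v3) [+-+] → (-1.73373, -0.8114, 1.195)–(-0.8114, -0.8114, 1.72751)  len=1.0650
  (v12,v0,v14) [-+-] → (-0.8114, -0.8114, -1.72751)–(0, -0.8114, -1.92154)  len=0.8343
  (v13,v15,v3) [--+] → (0, -0.8114, 1.92154)–(-0.8114, -0.8114, 1.72751)  len=0.8343
  (v14,v0,v16) [-+-] → (0, -0.8114, -1.92154)–(0.8114, -0.8114, -1.72751)  len=0.8343
  (v15,v17,v3) [--+] → (0.8114, -0.8114, 1.72751)–(0, -0.8114, 1.92154)  len=0.8343
  (v16,v0,v1) [-++] → (0.8114, -0.8114, -1.72751)–(1.73373, -0.8114, -1.195)  len=1.0650
  (v16,v1,v17) [-+-] → (1.73373, -0.8114, -1.195)–(1.73373, -0.8114, 0.129984)  len=1.3250
  (v17,v1,v2) [-++] → (1.73373, -0.8114, 0.129984)–(1.73373, -0.8114, 1.195)  len=1.0650
  (v17,v2,v3) [-++] → (1.73373, -0.8114, 1.195)–(0.8114, -0.8114, 1.72751)  len=1.0650

Chained into 1 loop(s):
  loop 1: 12 segments, perimeter = 12.3772
Total perimeter = 12.377


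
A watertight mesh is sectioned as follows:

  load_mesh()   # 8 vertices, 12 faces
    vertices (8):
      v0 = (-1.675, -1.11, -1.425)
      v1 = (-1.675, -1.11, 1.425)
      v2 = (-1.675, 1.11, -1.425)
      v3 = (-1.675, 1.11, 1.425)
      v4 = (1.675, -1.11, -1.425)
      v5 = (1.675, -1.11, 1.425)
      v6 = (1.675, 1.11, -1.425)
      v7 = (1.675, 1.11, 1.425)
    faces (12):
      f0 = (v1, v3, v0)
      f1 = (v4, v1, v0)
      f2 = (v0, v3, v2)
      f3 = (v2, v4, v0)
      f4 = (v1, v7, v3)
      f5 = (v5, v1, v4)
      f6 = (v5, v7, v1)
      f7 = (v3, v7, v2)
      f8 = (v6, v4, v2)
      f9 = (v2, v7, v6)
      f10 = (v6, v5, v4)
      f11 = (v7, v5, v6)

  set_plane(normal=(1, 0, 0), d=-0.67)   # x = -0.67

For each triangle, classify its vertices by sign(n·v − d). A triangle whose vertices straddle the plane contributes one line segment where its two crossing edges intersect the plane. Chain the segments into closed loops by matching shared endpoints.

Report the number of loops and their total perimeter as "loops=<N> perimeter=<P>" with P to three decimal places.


Straddling triangles (8 of 12):
  (v4,v1,v0) [+--] → (-0.67, -1.11, 0.57)–(-0.67, -1.11, -1.425)  len=1.9950
  (v2,v4,v0) [-+-] → (-0.67, 0.444, -1.425)–(-0.67, -1.11, -1.425)  len=1.5540
  (v1,v7,v3) [-+-] → (-0.67, -0.444, 1.425)–(-0.67, 1.11, 1.425)  len=1.5540
  (v5,v1,v4) [+-+] → (-0.67, -1.11, 1.425)–(-0.67, -1.11, 0.57)  len=0.8550
  (v5,v7,v1) [++-] → (-0.67, -0.444, 1.425)–(-0.67, -1.11, 1.425)  len=0.6660
  (v3,v7,v2) [-+-] → (-0.67, 1.11, 1.425)–(-0.67, 1.11, -0.57)  len=1.9950
  (v6,v4,v2) [++-] → (-0.67, 0.444, -1.425)–(-0.67, 1.11, -1.425)  len=0.6660
  (v2,v7,v6) [-++] → (-0.67, 1.11, -0.57)–(-0.67, 1.11, -1.425)  len=0.8550

Chained into 1 loop(s):
  loop 1: 8 segments, perimeter = 10.1400
Total perimeter = 10.140

loops=1 perimeter=10.140


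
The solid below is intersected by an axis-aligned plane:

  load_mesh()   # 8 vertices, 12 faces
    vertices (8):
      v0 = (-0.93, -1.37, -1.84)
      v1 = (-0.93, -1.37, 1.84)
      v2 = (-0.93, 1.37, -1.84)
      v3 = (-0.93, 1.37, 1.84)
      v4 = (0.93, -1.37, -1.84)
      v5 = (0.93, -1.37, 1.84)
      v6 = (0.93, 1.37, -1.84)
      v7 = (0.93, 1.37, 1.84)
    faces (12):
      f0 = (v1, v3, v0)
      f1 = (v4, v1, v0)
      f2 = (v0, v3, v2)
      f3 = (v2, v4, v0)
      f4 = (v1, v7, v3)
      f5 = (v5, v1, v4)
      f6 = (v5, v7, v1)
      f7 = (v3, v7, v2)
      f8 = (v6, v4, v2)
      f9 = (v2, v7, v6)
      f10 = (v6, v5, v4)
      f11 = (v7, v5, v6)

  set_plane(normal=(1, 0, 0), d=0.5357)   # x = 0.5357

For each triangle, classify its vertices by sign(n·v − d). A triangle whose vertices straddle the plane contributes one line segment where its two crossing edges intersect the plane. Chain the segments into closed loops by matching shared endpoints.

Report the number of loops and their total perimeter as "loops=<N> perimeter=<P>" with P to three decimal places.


Straddling triangles (8 of 12):
  (v4,v1,v0) [+--] → (0.5357, -1.37, -1.05988)–(0.5357, -1.37, -1.84)  len=0.7801
  (v2,v4,v0) [-+-] → (0.5357, -0.789149, -1.84)–(0.5357, -1.37, -1.84)  len=0.5809
  (v1,v7,v3) [-+-] → (0.5357, 0.789149, 1.84)–(0.5357, 1.37, 1.84)  len=0.5809
  (v5,v1,v4) [+-+] → (0.5357, -1.37, 1.84)–(0.5357, -1.37, -1.05988)  len=2.8999
  (v5,v7,v1) [++-] → (0.5357, 0.789149, 1.84)–(0.5357, -1.37, 1.84)  len=2.1591
  (v3,v7,v2) [-+-] → (0.5357, 1.37, 1.84)–(0.5357, 1.37, 1.05988)  len=0.7801
  (v6,v4,v2) [++-] → (0.5357, -0.789149, -1.84)–(0.5357, 1.37, -1.84)  len=2.1591
  (v2,v7,v6) [-++] → (0.5357, 1.37, 1.05988)–(0.5357, 1.37, -1.84)  len=2.8999

Chained into 1 loop(s):
  loop 1: 8 segments, perimeter = 12.8400
Total perimeter = 12.840

loops=1 perimeter=12.840


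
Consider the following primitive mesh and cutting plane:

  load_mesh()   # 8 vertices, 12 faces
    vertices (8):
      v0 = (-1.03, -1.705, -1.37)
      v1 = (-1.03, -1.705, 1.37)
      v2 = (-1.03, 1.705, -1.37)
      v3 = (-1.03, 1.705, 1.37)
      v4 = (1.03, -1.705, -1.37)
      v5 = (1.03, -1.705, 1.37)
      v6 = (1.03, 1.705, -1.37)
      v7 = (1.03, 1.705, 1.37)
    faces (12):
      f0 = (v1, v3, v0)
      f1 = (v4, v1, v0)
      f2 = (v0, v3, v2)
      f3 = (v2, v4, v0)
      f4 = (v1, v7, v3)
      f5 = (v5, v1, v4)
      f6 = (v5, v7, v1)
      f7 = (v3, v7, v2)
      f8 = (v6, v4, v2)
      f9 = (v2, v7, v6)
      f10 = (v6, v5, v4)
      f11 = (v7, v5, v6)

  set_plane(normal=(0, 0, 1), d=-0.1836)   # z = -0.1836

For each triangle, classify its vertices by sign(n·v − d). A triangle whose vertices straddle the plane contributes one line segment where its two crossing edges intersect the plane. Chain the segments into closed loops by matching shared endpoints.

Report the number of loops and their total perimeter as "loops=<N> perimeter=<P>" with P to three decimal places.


loops=1 perimeter=10.940

Straddling triangles (8 of 12):
  (v1,v3,v0) [++-] → (-1.03, -0.228495, -0.1836)–(-1.03, -1.705, -0.1836)  len=1.4765
  (v4,v1,v0) [-+-] → (0.138035, -1.705, -0.1836)–(-1.03, -1.705, -0.1836)  len=1.1680
  (v0,v3,v2) [-+-] → (-1.03, -0.228495, -0.1836)–(-1.03, 1.705, -0.1836)  len=1.9335
  (v5,v1,v4) [++-] → (0.138035, -1.705, -0.1836)–(1.03, -1.705, -0.1836)  len=0.8920
  (v3,v7,v2) [++-] → (-0.138035, 1.705, -0.1836)–(-1.03, 1.705, -0.1836)  len=0.8920
  (v2,v7,v6) [-+-] → (-0.138035, 1.705, -0.1836)–(1.03, 1.705, -0.1836)  len=1.1680
  (v6,v5,v4) [-+-] → (1.03, 0.228495, -0.1836)–(1.03, -1.705, -0.1836)  len=1.9335
  (v7,v5,v6) [++-] → (1.03, 0.228495, -0.1836)–(1.03, 1.705, -0.1836)  len=1.4765

Chained into 1 loop(s):
  loop 1: 8 segments, perimeter = 10.9400
Total perimeter = 10.940


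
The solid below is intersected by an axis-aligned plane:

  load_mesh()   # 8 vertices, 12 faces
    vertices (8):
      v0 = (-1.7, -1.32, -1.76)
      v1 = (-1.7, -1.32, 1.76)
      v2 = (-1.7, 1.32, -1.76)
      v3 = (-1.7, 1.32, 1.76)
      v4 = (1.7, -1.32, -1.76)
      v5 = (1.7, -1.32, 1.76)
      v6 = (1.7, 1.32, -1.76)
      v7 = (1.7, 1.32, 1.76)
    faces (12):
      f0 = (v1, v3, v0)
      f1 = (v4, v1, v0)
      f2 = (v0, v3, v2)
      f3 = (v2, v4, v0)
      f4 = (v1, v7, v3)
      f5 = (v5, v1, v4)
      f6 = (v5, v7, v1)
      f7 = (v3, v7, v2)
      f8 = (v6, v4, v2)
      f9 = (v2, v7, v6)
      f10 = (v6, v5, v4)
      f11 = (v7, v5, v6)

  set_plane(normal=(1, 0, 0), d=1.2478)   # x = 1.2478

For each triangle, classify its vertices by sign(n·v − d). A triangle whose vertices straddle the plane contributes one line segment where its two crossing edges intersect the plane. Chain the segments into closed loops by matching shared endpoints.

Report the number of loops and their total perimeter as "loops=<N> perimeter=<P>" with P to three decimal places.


Straddling triangles (8 of 12):
  (v4,v1,v0) [+--] → (1.2478, -1.32, -1.29184)–(1.2478, -1.32, -1.76)  len=0.4682
  (v2,v4,v0) [-+-] → (1.2478, -0.96888, -1.76)–(1.2478, -1.32, -1.76)  len=0.3511
  (v1,v7,v3) [-+-] → (1.2478, 0.96888, 1.76)–(1.2478, 1.32, 1.76)  len=0.3511
  (v5,v1,v4) [+-+] → (1.2478, -1.32, 1.76)–(1.2478, -1.32, -1.29184)  len=3.0518
  (v5,v7,v1) [++-] → (1.2478, 0.96888, 1.76)–(1.2478, -1.32, 1.76)  len=2.2889
  (v3,v7,v2) [-+-] → (1.2478, 1.32, 1.76)–(1.2478, 1.32, 1.29184)  len=0.4682
  (v6,v4,v2) [++-] → (1.2478, -0.96888, -1.76)–(1.2478, 1.32, -1.76)  len=2.2889
  (v2,v7,v6) [-++] → (1.2478, 1.32, 1.29184)–(1.2478, 1.32, -1.76)  len=3.0518

Chained into 1 loop(s):
  loop 1: 8 segments, perimeter = 12.3200
Total perimeter = 12.320

loops=1 perimeter=12.320


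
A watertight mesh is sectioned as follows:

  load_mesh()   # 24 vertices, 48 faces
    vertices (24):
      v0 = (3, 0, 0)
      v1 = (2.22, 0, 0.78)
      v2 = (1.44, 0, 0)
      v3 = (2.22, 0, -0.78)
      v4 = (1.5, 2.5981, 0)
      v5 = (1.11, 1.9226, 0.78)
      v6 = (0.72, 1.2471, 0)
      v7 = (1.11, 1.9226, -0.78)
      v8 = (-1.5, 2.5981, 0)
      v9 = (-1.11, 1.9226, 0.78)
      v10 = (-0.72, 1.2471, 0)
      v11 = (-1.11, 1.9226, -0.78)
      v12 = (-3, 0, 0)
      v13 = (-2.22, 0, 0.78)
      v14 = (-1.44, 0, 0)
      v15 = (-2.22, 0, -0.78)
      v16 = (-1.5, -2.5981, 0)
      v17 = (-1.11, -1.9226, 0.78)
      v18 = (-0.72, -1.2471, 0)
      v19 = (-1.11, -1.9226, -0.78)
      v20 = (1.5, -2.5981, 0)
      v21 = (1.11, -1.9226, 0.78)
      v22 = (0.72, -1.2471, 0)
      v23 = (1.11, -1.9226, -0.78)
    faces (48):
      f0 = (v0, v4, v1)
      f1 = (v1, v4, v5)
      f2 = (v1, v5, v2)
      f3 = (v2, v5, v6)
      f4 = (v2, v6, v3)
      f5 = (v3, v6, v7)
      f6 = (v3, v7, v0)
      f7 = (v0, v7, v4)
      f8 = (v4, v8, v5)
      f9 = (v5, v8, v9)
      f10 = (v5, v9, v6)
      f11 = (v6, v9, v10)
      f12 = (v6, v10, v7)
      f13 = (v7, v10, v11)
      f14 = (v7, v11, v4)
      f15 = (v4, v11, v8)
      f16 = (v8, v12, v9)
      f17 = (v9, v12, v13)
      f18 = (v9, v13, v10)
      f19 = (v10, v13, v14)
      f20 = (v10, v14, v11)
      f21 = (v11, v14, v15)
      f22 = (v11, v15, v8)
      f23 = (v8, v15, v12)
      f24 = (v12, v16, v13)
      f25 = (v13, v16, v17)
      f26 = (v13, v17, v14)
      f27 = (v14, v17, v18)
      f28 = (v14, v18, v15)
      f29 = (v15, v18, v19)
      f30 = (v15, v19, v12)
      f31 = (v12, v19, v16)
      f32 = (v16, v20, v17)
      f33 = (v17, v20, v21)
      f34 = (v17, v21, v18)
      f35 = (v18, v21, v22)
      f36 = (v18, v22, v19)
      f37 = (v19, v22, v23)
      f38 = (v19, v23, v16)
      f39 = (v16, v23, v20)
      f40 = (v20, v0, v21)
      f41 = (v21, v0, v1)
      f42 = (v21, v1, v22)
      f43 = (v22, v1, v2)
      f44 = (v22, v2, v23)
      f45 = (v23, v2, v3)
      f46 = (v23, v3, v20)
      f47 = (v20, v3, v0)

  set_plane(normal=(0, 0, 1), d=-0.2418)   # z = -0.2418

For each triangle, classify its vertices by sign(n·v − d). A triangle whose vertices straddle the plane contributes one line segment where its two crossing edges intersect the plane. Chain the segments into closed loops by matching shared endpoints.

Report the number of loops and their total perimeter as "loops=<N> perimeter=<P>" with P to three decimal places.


Straddling triangles (24 of 48):
  (v2,v6,v3) [++-] → (1.185, 0.860499, -0.2418)–(1.6818, 0, -0.2418)  len=0.9936
  (v3,v6,v7) [-+-] → (1.185, 0.860499, -0.2418)–(0.8409, 1.45651, -0.2418)  len=0.6882
  (v3,v7,v0) [--+] → (2.4141, 0.596006, -0.2418)–(2.7582, 0, -0.2418)  len=0.6882
  (v0,v7,v4) [+-+] → (2.4141, 0.596006, -0.2418)–(1.3791, 2.3887, -0.2418)  len=2.0700
  (v6,v10,v7) [++-] → (-0.1527, 1.45651, -0.2418)–(0.8409, 1.45651, -0.2418)  len=0.9936
  (v7,v10,v11) [-+-] → (-0.1527, 1.45651, -0.2418)–(-0.8409, 1.45651, -0.2418)  len=0.6882
  (v7,v11,v4) [--+] → (0.6909, 2.3887, -0.2418)–(1.3791, 2.3887, -0.2418)  len=0.6882
  (v4,v11,v8) [+-+] → (0.6909, 2.3887, -0.2418)–(-1.3791, 2.3887, -0.2418)  len=2.0700
  (v10,v14,v11) [++-] → (-1.3377, 0.596006, -0.2418)–(-0.8409, 1.45651, -0.2418)  len=0.9936
  (v11,v14,v15) [-+-] → (-1.3377, 0.596006, -0.2418)–(-1.6818, 0, -0.2418)  len=0.6882
  (v11,v15,v8) [--+] → (-1.7232, 1.79269, -0.2418)–(-1.3791, 2.3887, -0.2418)  len=0.6882
  (v8,v15,v12) [+-+] → (-1.7232, 1.79269, -0.2418)–(-2.7582, 0, -0.2418)  len=2.0700
  (v14,v18,v15) [++-] → (-1.185, -0.860499, -0.2418)–(-1.6818, 0, -0.2418)  len=0.9936
  (v15,v18,v19) [-+-] → (-1.185, -0.860499, -0.2418)–(-0.8409, -1.45651, -0.2418)  len=0.6882
  (v15,v19,v12) [--+] → (-2.4141, -0.596006, -0.2418)–(-2.7582, 0, -0.2418)  len=0.6882
  (v12,v19,v16) [+-+] → (-2.4141, -0.596006, -0.2418)–(-1.3791, -2.3887, -0.2418)  len=2.0700
  (v18,v22,v19) [++-] → (0.1527, -1.45651, -0.2418)–(-0.8409, -1.45651, -0.2418)  len=0.9936
  (v19,v22,v23) [-+-] → (0.1527, -1.45651, -0.2418)–(0.8409, -1.45651, -0.2418)  len=0.6882
  (v19,v23,v16) [--+] → (-0.6909, -2.3887, -0.2418)–(-1.3791, -2.3887, -0.2418)  len=0.6882
  (v16,v23,v20) [+-+] → (-0.6909, -2.3887, -0.2418)–(1.3791, -2.3887, -0.2418)  len=2.0700
  (v22,v2,v23) [++-] → (1.3377, -0.596006, -0.2418)–(0.8409, -1.45651, -0.2418)  len=0.9936
  (v23,v2,v3) [-+-] → (1.3377, -0.596006, -0.2418)–(1.6818, 0, -0.2418)  len=0.6882
  (v23,v3,v20) [--+] → (1.7232, -1.79269, -0.2418)–(1.3791, -2.3887, -0.2418)  len=0.6882
  (v20,v3,v0) [+-+] → (1.7232, -1.79269, -0.2418)–(2.7582, 0, -0.2418)  len=2.0700

Chained into 2 loop(s):
  loop 1: 12 segments, perimeter = 10.0909
  loop 2: 12 segments, perimeter = 16.5493
Total perimeter = 26.640

loops=2 perimeter=26.640


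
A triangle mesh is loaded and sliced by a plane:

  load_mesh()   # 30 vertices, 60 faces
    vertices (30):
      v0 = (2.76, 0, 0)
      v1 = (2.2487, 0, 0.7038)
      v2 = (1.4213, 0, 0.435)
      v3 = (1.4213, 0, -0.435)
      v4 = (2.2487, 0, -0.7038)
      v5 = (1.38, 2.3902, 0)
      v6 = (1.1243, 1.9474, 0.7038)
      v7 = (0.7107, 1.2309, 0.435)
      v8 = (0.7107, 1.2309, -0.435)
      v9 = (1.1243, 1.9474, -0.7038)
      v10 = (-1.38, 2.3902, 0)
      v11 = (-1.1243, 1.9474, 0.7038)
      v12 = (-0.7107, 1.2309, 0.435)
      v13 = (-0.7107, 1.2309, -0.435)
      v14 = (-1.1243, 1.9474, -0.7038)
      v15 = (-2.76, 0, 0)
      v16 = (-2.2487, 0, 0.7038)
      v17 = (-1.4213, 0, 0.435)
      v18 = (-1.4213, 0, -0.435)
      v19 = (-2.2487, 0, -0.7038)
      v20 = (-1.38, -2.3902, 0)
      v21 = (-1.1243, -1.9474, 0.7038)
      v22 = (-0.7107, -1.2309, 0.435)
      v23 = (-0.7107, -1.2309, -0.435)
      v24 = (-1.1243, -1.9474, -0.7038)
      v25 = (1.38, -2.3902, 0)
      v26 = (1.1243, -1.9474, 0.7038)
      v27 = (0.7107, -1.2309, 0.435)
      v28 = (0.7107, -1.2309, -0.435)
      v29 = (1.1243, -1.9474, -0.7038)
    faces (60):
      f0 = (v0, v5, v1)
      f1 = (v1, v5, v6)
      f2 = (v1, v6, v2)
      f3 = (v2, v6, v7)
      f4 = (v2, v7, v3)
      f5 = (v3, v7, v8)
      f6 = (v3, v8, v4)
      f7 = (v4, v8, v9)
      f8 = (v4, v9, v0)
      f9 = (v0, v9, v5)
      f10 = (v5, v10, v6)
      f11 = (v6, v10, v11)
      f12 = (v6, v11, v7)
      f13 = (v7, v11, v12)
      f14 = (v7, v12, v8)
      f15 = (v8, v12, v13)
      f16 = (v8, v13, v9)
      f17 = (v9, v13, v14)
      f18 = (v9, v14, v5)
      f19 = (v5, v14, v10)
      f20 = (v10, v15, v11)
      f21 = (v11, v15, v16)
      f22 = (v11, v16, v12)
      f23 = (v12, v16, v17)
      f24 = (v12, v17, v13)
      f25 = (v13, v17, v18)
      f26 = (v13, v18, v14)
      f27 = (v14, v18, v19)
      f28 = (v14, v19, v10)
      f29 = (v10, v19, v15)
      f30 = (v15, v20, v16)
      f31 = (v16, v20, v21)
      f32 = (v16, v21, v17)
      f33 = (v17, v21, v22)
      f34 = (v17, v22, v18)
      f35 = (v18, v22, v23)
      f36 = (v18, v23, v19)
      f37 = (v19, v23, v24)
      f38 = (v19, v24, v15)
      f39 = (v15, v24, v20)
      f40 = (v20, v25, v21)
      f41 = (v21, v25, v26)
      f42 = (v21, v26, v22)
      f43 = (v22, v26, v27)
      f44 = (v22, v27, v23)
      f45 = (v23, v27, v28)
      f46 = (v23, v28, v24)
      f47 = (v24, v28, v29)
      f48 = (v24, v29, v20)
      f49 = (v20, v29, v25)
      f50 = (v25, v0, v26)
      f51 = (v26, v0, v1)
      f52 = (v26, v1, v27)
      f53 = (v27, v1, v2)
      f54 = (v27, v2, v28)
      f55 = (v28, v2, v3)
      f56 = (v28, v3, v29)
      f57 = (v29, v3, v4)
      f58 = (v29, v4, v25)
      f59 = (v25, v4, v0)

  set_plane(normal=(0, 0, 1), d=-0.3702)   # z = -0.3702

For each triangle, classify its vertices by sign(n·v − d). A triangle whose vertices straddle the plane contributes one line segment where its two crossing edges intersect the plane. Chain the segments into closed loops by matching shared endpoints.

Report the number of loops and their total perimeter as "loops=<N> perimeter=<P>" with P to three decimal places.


Straddling triangles (24 of 60):
  (v2,v7,v3) [++-] → (1.36837, 0.0916808, -0.3702)–(1.4213, 0, -0.3702)  len=0.1059
  (v3,v7,v8) [-+-] → (1.36837, 0.0916808, -0.3702)–(0.7107, 1.2309, -0.3702)  len=1.3154
  (v4,v9,v0) [--+] → (1.89962, 1.02434, -0.3702)–(2.49106, 0, -0.3702)  len=1.1828
  (v0,v9,v5) [+-+] → (1.89962, 1.02434, -0.3702)–(1.2455, 2.15729, -0.3702)  len=1.3082
  (v7,v12,v8) [++-] → (0.60483, 1.2309, -0.3702)–(0.7107, 1.2309, -0.3702)  len=0.1059
  (v8,v12,v13) [-+-] → (0.60483, 1.2309, -0.3702)–(-0.7107, 1.2309, -0.3702)  len=1.3155
  (v9,v14,v5) [--+] → (0.0627339, 2.15729, -0.3702)–(1.2455, 2.15729, -0.3702)  len=1.1828
  (v5,v14,v10) [+-+] → (0.0627339, 2.15729, -0.3702)–(-1.2455, 2.15729, -0.3702)  len=1.3082
  (v12,v17,v13) [++-] → (-0.763627, 1.13922, -0.3702)–(-0.7107, 1.2309, -0.3702)  len=0.1059
  (v13,v17,v18) [-+-] → (-0.763627, 1.13922, -0.3702)–(-1.4213, 0, -0.3702)  len=1.3154
  (v14,v19,v10) [--+] → (-1.83694, 1.13295, -0.3702)–(-1.2455, 2.15729, -0.3702)  len=1.1828
  (v10,v19,v15) [+-+] → (-1.83694, 1.13295, -0.3702)–(-2.49106, 0, -0.3702)  len=1.3082
  (v17,v22,v18) [++-] → (-1.36837, -0.0916808, -0.3702)–(-1.4213, 0, -0.3702)  len=0.1059
  (v18,v22,v23) [-+-] → (-1.36837, -0.0916808, -0.3702)–(-0.7107, -1.2309, -0.3702)  len=1.3154
  (v19,v24,v15) [--+] → (-1.89962, -1.02434, -0.3702)–(-2.49106, 0, -0.3702)  len=1.1828
  (v15,v24,v20) [+-+] → (-1.89962, -1.02434, -0.3702)–(-1.2455, -2.15729, -0.3702)  len=1.3082
  (v22,v27,v23) [++-] → (-0.60483, -1.2309, -0.3702)–(-0.7107, -1.2309, -0.3702)  len=0.1059
  (v23,v27,v28) [-+-] → (-0.60483, -1.2309, -0.3702)–(0.7107, -1.2309, -0.3702)  len=1.3155
  (v24,v29,v20) [--+] → (-0.0627339, -2.15729, -0.3702)–(-1.2455, -2.15729, -0.3702)  len=1.1828
  (v20,v29,v25) [+-+] → (-0.0627339, -2.15729, -0.3702)–(1.2455, -2.15729, -0.3702)  len=1.3082
  (v27,v2,v28) [++-] → (0.763627, -1.13922, -0.3702)–(0.7107, -1.2309, -0.3702)  len=0.1059
  (v28,v2,v3) [-+-] → (0.763627, -1.13922, -0.3702)–(1.4213, 0, -0.3702)  len=1.3154
  (v29,v4,v25) [--+] → (1.83694, -1.13295, -0.3702)–(1.2455, -2.15729, -0.3702)  len=1.1828
  (v25,v4,v0) [+-+] → (1.83694, -1.13295, -0.3702)–(2.49106, 0, -0.3702)  len=1.3082

Chained into 2 loop(s):
  loop 1: 12 segments, perimeter = 8.5280
  loop 2: 12 segments, perimeter = 14.9462
Total perimeter = 23.474

loops=2 perimeter=23.474


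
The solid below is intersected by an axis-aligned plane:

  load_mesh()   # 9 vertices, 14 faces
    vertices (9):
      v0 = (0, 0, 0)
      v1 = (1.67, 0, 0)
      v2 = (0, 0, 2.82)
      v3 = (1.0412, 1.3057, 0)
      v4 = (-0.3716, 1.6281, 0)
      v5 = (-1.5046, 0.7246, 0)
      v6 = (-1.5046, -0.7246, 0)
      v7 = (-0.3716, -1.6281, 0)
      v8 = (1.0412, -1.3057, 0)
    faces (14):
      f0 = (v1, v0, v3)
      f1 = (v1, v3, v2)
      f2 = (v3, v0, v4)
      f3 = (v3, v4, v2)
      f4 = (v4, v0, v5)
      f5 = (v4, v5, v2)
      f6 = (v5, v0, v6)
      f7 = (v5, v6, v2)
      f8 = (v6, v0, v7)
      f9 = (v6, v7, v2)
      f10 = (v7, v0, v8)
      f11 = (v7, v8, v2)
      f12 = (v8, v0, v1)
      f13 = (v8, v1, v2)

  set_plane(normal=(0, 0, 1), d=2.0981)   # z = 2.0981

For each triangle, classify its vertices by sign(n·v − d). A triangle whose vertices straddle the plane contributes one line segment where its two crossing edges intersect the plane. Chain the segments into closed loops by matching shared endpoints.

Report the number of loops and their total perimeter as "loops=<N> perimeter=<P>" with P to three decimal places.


Straddling triangles (7 of 14):
  (v1,v3,v2) [--+] → (0.26654, 0.33425, 2.0981)–(0.427508, 0, 2.0981)  len=0.3710
  (v3,v4,v2) [--+] → (-0.095127, 0.416782, 2.0981)–(0.26654, 0.33425, 2.0981)  len=0.3710
  (v4,v5,v2) [--+] → (-0.385167, 0.185492, 2.0981)–(-0.095127, 0.416782, 2.0981)  len=0.3710
  (v5,v6,v2) [--+] → (-0.385167, -0.185492, 2.0981)–(-0.385167, 0.185492, 2.0981)  len=0.3710
  (v6,v7,v2) [--+] → (-0.095127, -0.416782, 2.0981)–(-0.385167, -0.185492, 2.0981)  len=0.3710
  (v7,v8,v2) [--+] → (0.26654, -0.33425, 2.0981)–(-0.095127, -0.416782, 2.0981)  len=0.3710
  (v8,v1,v2) [--+] → (0.427508, 0, 2.0981)–(0.26654, -0.33425, 2.0981)  len=0.3710

Chained into 1 loop(s):
  loop 1: 7 segments, perimeter = 2.5968
Total perimeter = 2.597

loops=1 perimeter=2.597


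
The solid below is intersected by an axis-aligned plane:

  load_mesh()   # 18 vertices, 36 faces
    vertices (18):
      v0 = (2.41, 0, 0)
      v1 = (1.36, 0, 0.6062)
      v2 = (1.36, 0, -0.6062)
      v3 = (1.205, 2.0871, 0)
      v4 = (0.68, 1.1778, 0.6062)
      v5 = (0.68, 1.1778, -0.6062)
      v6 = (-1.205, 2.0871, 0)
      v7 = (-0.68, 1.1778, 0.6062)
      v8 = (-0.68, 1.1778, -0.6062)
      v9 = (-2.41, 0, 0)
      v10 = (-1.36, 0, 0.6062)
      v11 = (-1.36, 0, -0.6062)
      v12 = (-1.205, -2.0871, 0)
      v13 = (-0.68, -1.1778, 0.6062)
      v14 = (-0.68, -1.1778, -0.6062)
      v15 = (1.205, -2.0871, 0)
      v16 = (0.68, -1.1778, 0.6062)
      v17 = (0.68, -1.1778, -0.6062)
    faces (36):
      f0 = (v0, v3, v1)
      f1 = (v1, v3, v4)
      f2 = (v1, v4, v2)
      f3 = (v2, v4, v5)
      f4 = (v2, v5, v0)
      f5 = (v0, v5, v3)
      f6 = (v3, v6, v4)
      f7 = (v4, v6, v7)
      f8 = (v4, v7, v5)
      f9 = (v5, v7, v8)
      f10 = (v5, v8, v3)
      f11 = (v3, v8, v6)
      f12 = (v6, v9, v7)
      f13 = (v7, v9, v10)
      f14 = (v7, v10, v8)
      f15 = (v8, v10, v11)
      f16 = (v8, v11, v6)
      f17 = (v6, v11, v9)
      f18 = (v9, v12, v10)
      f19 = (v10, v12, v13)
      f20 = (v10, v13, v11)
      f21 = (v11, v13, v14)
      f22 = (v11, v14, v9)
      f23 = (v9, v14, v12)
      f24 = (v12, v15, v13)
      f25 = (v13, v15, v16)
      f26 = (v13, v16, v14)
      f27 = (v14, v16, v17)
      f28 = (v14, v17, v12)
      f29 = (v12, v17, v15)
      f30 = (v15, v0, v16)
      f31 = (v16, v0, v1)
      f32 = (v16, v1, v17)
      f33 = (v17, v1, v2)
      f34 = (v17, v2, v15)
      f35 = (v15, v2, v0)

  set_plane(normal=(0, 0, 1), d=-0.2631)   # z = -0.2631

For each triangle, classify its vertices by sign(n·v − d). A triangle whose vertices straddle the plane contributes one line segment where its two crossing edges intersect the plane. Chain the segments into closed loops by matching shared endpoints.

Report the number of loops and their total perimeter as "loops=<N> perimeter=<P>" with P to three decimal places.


Straddling triangles (24 of 36):
  (v1,v4,v2) [++-] → (1.16757, 0.333308, -0.2631)–(1.36, 0, -0.2631)  len=0.3849
  (v2,v4,v5) [-+-] → (1.16757, 0.333308, -0.2631)–(0.68, 1.1778, -0.2631)  len=0.9751
  (v2,v5,v0) [--+] → (1.65915, 0.511183, -0.2631)–(1.95428, 0, -0.2631)  len=0.5903
  (v0,v5,v3) [+-+] → (1.65915, 0.511183, -0.2631)–(0.977142, 1.69245, -0.2631)  len=1.3640
  (v4,v7,v5) [++-] → (0.29513, 1.1778, -0.2631)–(0.68, 1.1778, -0.2631)  len=0.3849
  (v5,v7,v8) [-+-] → (0.29513, 1.1778, -0.2631)–(-0.68, 1.1778, -0.2631)  len=0.9751
  (v5,v8,v3) [--+] → (0.386881, 1.69245, -0.2631)–(0.977142, 1.69245, -0.2631)  len=0.5903
  (v3,v8,v6) [+-+] → (0.386881, 1.69245, -0.2631)–(-0.977142, 1.69245, -0.2631)  len=1.3640
  (v7,v10,v8) [++-] → (-0.872435, 0.844492, -0.2631)–(-0.68, 1.1778, -0.2631)  len=0.3849
  (v8,v10,v11) [-+-] → (-0.872435, 0.844492, -0.2631)–(-1.36, 0, -0.2631)  len=0.9751
  (v8,v11,v6) [--+] → (-1.27227, 1.18127, -0.2631)–(-0.977142, 1.69245, -0.2631)  len=0.5903
  (v6,v11,v9) [+-+] → (-1.27227, 1.18127, -0.2631)–(-1.95428, 0, -0.2631)  len=1.3640
  (v10,v13,v11) [++-] → (-1.16757, -0.333308, -0.2631)–(-1.36, 0, -0.2631)  len=0.3849
  (v11,v13,v14) [-+-] → (-1.16757, -0.333308, -0.2631)–(-0.68, -1.1778, -0.2631)  len=0.9751
  (v11,v14,v9) [--+] → (-1.65915, -0.511183, -0.2631)–(-1.95428, 0, -0.2631)  len=0.5903
  (v9,v14,v12) [+-+] → (-1.65915, -0.511183, -0.2631)–(-0.977142, -1.69245, -0.2631)  len=1.3640
  (v13,v16,v14) [++-] → (-0.29513, -1.1778, -0.2631)–(-0.68, -1.1778, -0.2631)  len=0.3849
  (v14,v16,v17) [-+-] → (-0.29513, -1.1778, -0.2631)–(0.68, -1.1778, -0.2631)  len=0.9751
  (v14,v17,v12) [--+] → (-0.386881, -1.69245, -0.2631)–(-0.977142, -1.69245, -0.2631)  len=0.5903
  (v12,v17,v15) [+-+] → (-0.386881, -1.69245, -0.2631)–(0.977142, -1.69245, -0.2631)  len=1.3640
  (v16,v1,v17) [++-] → (0.872435, -0.844492, -0.2631)–(0.68, -1.1778, -0.2631)  len=0.3849
  (v17,v1,v2) [-+-] → (0.872435, -0.844492, -0.2631)–(1.36, 0, -0.2631)  len=0.9751
  (v17,v2,v15) [--+] → (1.27227, -1.18127, -0.2631)–(0.977142, -1.69245, -0.2631)  len=0.5903
  (v15,v2,v0) [+-+] → (1.27227, -1.18127, -0.2631)–(1.95428, 0, -0.2631)  len=1.3640

Chained into 2 loop(s):
  loop 1: 12 segments, perimeter = 8.1600
  loop 2: 12 segments, perimeter = 11.7257
Total perimeter = 19.886

loops=2 perimeter=19.886


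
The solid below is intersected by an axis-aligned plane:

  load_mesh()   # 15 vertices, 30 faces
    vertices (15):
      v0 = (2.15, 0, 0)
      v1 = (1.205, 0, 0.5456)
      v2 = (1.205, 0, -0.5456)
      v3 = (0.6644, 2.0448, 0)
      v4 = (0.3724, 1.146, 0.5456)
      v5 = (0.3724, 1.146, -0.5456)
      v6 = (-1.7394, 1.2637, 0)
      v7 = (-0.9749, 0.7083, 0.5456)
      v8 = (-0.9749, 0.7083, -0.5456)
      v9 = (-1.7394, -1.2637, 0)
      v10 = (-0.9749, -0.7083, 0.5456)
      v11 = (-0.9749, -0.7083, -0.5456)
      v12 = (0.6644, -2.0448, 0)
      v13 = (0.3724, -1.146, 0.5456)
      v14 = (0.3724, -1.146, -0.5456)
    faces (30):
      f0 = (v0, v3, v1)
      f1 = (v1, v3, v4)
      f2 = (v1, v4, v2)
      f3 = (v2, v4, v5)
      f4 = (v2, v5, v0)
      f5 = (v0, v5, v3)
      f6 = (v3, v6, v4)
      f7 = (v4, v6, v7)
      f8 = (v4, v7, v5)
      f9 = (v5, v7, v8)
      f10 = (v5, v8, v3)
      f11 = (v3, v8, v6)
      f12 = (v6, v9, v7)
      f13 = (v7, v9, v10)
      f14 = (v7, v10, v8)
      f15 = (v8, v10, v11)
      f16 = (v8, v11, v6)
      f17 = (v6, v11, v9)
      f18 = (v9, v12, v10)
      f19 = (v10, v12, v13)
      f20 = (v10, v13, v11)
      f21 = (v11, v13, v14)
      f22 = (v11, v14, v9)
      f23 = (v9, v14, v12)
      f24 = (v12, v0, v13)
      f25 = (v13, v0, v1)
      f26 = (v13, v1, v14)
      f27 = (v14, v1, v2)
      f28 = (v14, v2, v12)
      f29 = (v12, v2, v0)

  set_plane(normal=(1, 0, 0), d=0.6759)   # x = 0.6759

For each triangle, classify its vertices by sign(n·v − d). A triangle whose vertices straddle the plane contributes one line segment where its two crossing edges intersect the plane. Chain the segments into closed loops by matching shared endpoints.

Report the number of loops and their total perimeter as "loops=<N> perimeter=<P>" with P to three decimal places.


loops=2 perimeter=7.824

Straddling triangles (12 of 30):
  (v0,v3,v1) [+-+] → (0.6759, 2.02897, 0)–(0.6759, 2.0013, 0.0116064)  len=0.0300
  (v1,v3,v4) [+--] → (0.6759, 2.0013, 0.0116064)–(0.6759, 0.728259, 0.5456)  len=1.3805
  (v1,v4,v2) [+-+] → (0.6759, 0.728259, 0.5456)–(0.6759, 0.728259, 0.147835)  len=0.3978
  (v2,v4,v5) [+--] → (0.6759, 0.728259, 0.147835)–(0.6759, 0.728259, -0.5456)  len=0.6934
  (v2,v5,v0) [+-+] → (0.6759, 0.728259, -0.5456)–(0.6759, 0.950337, -0.452447)  len=0.2408
  (v0,v5,v3) [+--] → (0.6759, 0.950337, -0.452447)–(0.6759, 2.02897, 0)  len=1.1697
  (v12,v0,v13) [-+-] → (0.6759, -2.02897, 0)–(0.6759, -0.950337, 0.452447)  len=1.1697
  (v13,v0,v1) [-++] → (0.6759, -0.950337, 0.452447)–(0.6759, -0.728259, 0.5456)  len=0.2408
  (v13,v1,v14) [-+-] → (0.6759, -0.728259, 0.5456)–(0.6759, -0.728259, -0.147835)  len=0.6934
  (v14,v1,v2) [-++] → (0.6759, -0.728259, -0.147835)–(0.6759, -0.728259, -0.5456)  len=0.3978
  (v14,v2,v12) [-+-] → (0.6759, -0.728259, -0.5456)–(0.6759, -2.0013, -0.0116064)  len=1.3805
  (v12,v2,v0) [-++] → (0.6759, -2.0013, -0.0116064)–(0.6759, -2.02897, 0)  len=0.0300

Chained into 2 loop(s):
  loop 1: 6 segments, perimeter = 3.9122
  loop 2: 6 segments, perimeter = 3.9122
Total perimeter = 7.824


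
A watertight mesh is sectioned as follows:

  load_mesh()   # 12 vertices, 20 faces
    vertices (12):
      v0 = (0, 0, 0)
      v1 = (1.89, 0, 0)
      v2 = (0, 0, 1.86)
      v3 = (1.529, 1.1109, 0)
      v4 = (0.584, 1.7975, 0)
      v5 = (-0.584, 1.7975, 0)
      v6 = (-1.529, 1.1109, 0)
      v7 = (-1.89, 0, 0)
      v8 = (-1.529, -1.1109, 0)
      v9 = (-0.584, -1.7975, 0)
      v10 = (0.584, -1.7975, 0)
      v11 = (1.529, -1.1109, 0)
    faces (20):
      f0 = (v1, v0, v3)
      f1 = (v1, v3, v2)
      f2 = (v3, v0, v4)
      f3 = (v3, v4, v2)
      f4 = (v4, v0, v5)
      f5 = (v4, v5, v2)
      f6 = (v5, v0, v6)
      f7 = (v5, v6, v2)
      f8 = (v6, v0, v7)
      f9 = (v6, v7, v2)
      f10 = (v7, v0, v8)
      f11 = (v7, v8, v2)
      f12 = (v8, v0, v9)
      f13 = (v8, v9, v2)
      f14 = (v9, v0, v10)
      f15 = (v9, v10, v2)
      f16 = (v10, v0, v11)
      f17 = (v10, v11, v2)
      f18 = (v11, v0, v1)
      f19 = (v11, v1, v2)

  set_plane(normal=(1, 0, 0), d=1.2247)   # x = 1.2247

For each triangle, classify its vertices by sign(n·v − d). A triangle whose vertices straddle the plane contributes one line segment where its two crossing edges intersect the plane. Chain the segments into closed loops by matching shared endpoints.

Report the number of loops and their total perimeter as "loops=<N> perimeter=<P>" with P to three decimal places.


Straddling triangles (8 of 20):
  (v1,v0,v3) [+-+] → (1.2247, 0, 0)–(1.2247, 0.88981, 0)  len=0.8898
  (v1,v3,v2) [++-] → (1.2247, 0.88981, 0.370175)–(1.2247, 0, 0.65474)  len=0.9342
  (v3,v0,v4) [+--] → (1.2247, 0.88981, 0)–(1.2247, 1.33199, 0)  len=0.4422
  (v3,v4,v2) [+--] → (1.2247, 1.33199, 0)–(1.2247, 0.88981, 0.370175)  len=0.5767
  (v10,v0,v11) [--+] → (1.2247, -0.88981, 0)–(1.2247, -1.33199, 0)  len=0.4422
  (v10,v11,v2) [-+-] → (1.2247, -1.33199, 0)–(1.2247, -0.88981, 0.370175)  len=0.5767
  (v11,v0,v1) [+-+] → (1.2247, -0.88981, 0)–(1.2247, 0, 0)  len=0.8898
  (v11,v1,v2) [++-] → (1.2247, 0, 0.65474)–(1.2247, -0.88981, 0.370175)  len=0.9342

Chained into 1 loop(s):
  loop 1: 8 segments, perimeter = 5.6857
Total perimeter = 5.686

loops=1 perimeter=5.686


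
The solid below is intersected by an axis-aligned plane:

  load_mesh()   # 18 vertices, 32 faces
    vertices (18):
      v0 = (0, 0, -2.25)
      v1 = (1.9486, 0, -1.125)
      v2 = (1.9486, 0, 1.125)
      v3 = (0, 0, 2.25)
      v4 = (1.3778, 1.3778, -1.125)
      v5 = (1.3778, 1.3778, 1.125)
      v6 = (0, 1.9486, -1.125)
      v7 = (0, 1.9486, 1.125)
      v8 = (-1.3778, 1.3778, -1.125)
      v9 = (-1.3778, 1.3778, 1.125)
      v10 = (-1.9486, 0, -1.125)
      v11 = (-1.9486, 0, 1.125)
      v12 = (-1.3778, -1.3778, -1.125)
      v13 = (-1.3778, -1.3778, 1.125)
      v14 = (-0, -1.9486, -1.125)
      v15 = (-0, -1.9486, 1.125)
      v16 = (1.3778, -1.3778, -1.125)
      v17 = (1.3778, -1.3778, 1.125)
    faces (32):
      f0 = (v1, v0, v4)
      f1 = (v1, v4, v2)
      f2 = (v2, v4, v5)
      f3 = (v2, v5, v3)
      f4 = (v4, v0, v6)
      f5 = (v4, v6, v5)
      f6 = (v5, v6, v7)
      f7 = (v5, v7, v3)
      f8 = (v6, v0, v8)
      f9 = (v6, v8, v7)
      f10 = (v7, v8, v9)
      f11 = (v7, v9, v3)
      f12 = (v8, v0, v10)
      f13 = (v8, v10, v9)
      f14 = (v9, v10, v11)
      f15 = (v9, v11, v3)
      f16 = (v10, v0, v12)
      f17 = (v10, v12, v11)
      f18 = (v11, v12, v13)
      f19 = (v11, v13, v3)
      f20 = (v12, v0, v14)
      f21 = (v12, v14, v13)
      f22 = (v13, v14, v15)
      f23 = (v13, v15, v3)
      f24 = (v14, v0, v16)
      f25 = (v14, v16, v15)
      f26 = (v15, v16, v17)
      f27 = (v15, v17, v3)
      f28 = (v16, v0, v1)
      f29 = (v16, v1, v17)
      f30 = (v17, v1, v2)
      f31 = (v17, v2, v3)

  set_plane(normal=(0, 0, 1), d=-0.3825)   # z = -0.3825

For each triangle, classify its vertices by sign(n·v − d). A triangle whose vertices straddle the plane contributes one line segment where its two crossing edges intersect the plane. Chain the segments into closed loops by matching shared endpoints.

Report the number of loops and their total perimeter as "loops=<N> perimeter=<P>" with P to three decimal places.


Straddling triangles (16 of 32):
  (v1,v4,v2) [--+] → (1.56616, 0.923126, -0.3825)–(1.9486, 0, -0.3825)  len=0.9992
  (v2,v4,v5) [+-+] → (1.56616, 0.923126, -0.3825)–(1.3778, 1.3778, -0.3825)  len=0.4921
  (v4,v6,v5) [--+] → (0.454674, 1.76024, -0.3825)–(1.3778, 1.3778, -0.3825)  len=0.9992
  (v5,v6,v7) [+-+] → (0.454674, 1.76024, -0.3825)–(0, 1.9486, -0.3825)  len=0.4921
  (v6,v8,v7) [--+] → (-0.923126, 1.56616, -0.3825)–(0, 1.9486, -0.3825)  len=0.9992
  (v7,v8,v9) [+-+] → (-0.923126, 1.56616, -0.3825)–(-1.3778, 1.3778, -0.3825)  len=0.4921
  (v8,v10,v9) [--+] → (-1.76024, 0.454674, -0.3825)–(-1.3778, 1.3778, -0.3825)  len=0.9992
  (v9,v10,v11) [+-+] → (-1.76024, 0.454674, -0.3825)–(-1.9486, 0, -0.3825)  len=0.4921
  (v10,v12,v11) [--+] → (-1.56616, -0.923126, -0.3825)–(-1.9486, 0, -0.3825)  len=0.9992
  (v11,v12,v13) [+-+] → (-1.56616, -0.923126, -0.3825)–(-1.3778, -1.3778, -0.3825)  len=0.4921
  (v12,v14,v13) [--+] → (-0.454674, -1.76024, -0.3825)–(-1.3778, -1.3778, -0.3825)  len=0.9992
  (v13,v14,v15) [+-+] → (-0.454674, -1.76024, -0.3825)–(0, -1.9486, -0.3825)  len=0.4921
  (v14,v16,v15) [--+] → (0.923126, -1.56616, -0.3825)–(0, -1.9486, -0.3825)  len=0.9992
  (v15,v16,v17) [+-+] → (0.923126, -1.56616, -0.3825)–(1.3778, -1.3778, -0.3825)  len=0.4921
  (v16,v1,v17) [--+] → (1.76024, -0.454674, -0.3825)–(1.3778, -1.3778, -0.3825)  len=0.9992
  (v17,v1,v2) [+-+] → (1.76024, -0.454674, -0.3825)–(1.9486, 0, -0.3825)  len=0.4921

Chained into 1 loop(s):
  loop 1: 16 segments, perimeter = 11.9309
Total perimeter = 11.931

loops=1 perimeter=11.931


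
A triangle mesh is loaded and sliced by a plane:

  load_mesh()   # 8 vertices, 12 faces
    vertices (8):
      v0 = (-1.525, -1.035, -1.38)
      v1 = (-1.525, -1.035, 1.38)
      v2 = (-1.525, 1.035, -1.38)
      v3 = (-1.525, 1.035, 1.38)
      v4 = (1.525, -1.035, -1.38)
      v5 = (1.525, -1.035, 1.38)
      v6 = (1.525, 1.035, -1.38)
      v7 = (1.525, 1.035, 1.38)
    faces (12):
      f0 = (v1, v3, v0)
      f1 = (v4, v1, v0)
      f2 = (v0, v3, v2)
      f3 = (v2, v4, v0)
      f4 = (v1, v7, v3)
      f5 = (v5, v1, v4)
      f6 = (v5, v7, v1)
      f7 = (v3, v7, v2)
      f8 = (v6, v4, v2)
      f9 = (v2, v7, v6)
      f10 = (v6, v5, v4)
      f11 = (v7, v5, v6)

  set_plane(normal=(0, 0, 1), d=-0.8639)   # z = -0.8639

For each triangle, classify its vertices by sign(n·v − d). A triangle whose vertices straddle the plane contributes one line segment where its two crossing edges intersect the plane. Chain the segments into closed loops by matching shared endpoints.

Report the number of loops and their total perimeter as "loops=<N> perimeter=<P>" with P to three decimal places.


loops=1 perimeter=10.240

Straddling triangles (8 of 12):
  (v1,v3,v0) [++-] → (-1.525, -0.647925, -0.8639)–(-1.525, -1.035, -0.8639)  len=0.3871
  (v4,v1,v0) [-+-] → (0.954672, -1.035, -0.8639)–(-1.525, -1.035, -0.8639)  len=2.4797
  (v0,v3,v2) [-+-] → (-1.525, -0.647925, -0.8639)–(-1.525, 1.035, -0.8639)  len=1.6829
  (v5,v1,v4) [++-] → (0.954672, -1.035, -0.8639)–(1.525, -1.035, -0.8639)  len=0.5703
  (v3,v7,v2) [++-] → (-0.954672, 1.035, -0.8639)–(-1.525, 1.035, -0.8639)  len=0.5703
  (v2,v7,v6) [-+-] → (-0.954672, 1.035, -0.8639)–(1.525, 1.035, -0.8639)  len=2.4797
  (v6,v5,v4) [-+-] → (1.525, 0.647925, -0.8639)–(1.525, -1.035, -0.8639)  len=1.6829
  (v7,v5,v6) [++-] → (1.525, 0.647925, -0.8639)–(1.525, 1.035, -0.8639)  len=0.3871

Chained into 1 loop(s):
  loop 1: 8 segments, perimeter = 10.2400
Total perimeter = 10.240


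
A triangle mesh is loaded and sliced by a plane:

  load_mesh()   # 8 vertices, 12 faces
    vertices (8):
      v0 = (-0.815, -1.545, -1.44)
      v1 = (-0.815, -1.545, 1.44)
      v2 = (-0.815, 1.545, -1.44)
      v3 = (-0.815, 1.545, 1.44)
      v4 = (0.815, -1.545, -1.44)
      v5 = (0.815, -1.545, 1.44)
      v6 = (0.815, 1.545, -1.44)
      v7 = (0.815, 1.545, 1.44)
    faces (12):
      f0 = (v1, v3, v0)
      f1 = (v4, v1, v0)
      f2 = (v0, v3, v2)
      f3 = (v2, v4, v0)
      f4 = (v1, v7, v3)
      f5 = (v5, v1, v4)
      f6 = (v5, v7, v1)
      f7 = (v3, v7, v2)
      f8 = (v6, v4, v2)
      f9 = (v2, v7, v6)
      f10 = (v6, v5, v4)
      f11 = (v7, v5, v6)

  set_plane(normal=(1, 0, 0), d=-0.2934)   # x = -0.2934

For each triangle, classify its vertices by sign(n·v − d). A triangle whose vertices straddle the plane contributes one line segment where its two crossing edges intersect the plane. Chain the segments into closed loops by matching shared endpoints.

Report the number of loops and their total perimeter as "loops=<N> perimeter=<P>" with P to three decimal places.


loops=1 perimeter=11.940

Straddling triangles (8 of 12):
  (v4,v1,v0) [+--] → (-0.2934, -1.545, 0.5184)–(-0.2934, -1.545, -1.44)  len=1.9584
  (v2,v4,v0) [-+-] → (-0.2934, 0.5562, -1.44)–(-0.2934, -1.545, -1.44)  len=2.1012
  (v1,v7,v3) [-+-] → (-0.2934, -0.5562, 1.44)–(-0.2934, 1.545, 1.44)  len=2.1012
  (v5,v1,v4) [+-+] → (-0.2934, -1.545, 1.44)–(-0.2934, -1.545, 0.5184)  len=0.9216
  (v5,v7,v1) [++-] → (-0.2934, -0.5562, 1.44)–(-0.2934, -1.545, 1.44)  len=0.9888
  (v3,v7,v2) [-+-] → (-0.2934, 1.545, 1.44)–(-0.2934, 1.545, -0.5184)  len=1.9584
  (v6,v4,v2) [++-] → (-0.2934, 0.5562, -1.44)–(-0.2934, 1.545, -1.44)  len=0.9888
  (v2,v7,v6) [-++] → (-0.2934, 1.545, -0.5184)–(-0.2934, 1.545, -1.44)  len=0.9216

Chained into 1 loop(s):
  loop 1: 8 segments, perimeter = 11.9400
Total perimeter = 11.940
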